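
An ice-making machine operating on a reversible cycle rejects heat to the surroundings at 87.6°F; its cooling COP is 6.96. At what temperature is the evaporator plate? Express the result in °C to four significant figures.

For a Carnot refrigerator COP_R = T_C/(T_H − T_C), so T_C = COP·T_H/(1 + COP).
With T_H = 304.04 K, T_C = 6.96 × 304.04/7.960 = 265.84 K.
Converting, 265.84 K = -7.31°C.

-7.307 °C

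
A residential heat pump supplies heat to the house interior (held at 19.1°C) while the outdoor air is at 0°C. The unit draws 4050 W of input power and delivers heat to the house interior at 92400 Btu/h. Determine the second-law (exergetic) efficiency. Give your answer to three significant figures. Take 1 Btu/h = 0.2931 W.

0.437

Converting, Q̇_H = 92400 Btu/h = 27080 W, so COP_actual = Q̇_H/Ẇ = 27080/4050 = 6.687.
In absolute terms T_C = 273.15 K and T_H = 292.25 K, so ΔT = 19.10 K.
COP_Carnot = T_H/ΔT = 292.25/19.10 = 15.30.
η_II = COP_actual/COP_Carnot = 6.687/15.30 = 0.4370.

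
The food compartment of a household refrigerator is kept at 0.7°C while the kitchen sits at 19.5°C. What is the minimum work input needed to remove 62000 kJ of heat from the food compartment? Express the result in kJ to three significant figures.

In absolute terms T_C = 273.85 K and T_H = 292.65 K, so ΔT = 18.80 K.
The reversible limit is COP_R = T_C/ΔT = 14.57, so W_min = Q_C/COP = Q_C·ΔT/T_C.
W_min = 62000 × 18.80/273.85 = 4256 kJ.

4260 kJ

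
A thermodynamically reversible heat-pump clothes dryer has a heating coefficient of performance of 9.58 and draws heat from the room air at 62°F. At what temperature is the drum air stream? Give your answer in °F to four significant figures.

122.8 °F

COP_HP = T_H/(T_H − T_C) rearranges to T_H = COP·T_C/(COP − 1).
With T_C = 289.82 K, T_H = 9.58 × 289.82/8.580 = 323.59 K.
Converting, 323.59 K = 122.80°F.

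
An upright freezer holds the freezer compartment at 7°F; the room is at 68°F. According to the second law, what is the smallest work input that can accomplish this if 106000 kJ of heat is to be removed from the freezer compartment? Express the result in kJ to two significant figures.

14000 kJ

In absolute terms T_C = 259.26 K and T_H = 293.15 K, so ΔT = 33.89 K.
The reversible limit is COP_R = T_C/ΔT = 7.650, so W_min = Q_C/COP = Q_C·ΔT/T_C.
W_min = 106000 × 33.89/259.26 = 13860 kJ.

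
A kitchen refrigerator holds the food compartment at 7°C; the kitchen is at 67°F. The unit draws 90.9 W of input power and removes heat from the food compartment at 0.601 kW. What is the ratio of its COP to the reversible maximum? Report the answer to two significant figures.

0.29

Converting, Q̇_C = 0.6010 kW = 601.0 W, so COP_actual = Q̇_C/Ẇ = 601.0/90.90 = 6.612.
In absolute terms T_C = 280.15 K and T_H = 292.59 K, so ΔT = 12.44 K.
COP_Carnot = T_C/ΔT = 280.15/12.44 = 22.51.
η_II = COP_actual/COP_Carnot = 6.612/22.51 = 0.2937.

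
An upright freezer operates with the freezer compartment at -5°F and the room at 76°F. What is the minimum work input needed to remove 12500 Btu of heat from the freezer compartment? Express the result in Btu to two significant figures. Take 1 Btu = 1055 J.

In absolute terms T_C = 252.59 K and T_H = 297.59 K, so ΔT = 45.00 K.
The reversible limit is COP_R = T_C/ΔT = 5.613, so W_min = Q_C/COP = Q_C·ΔT/T_C.
W_min = 12500 × 45.00/252.59 = 2227 Btu.

2200 Btu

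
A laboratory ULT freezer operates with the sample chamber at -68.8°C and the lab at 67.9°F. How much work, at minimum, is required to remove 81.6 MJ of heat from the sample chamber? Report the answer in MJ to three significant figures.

35.4 MJ

In absolute terms T_C = 204.35 K and T_H = 293.09 K, so ΔT = 88.74 K.
The reversible limit is COP_R = T_C/ΔT = 2.303, so W_min = Q_C/COP = Q_C·ΔT/T_C.
W_min = 81.60 × 88.74/204.35 = 35.44 MJ.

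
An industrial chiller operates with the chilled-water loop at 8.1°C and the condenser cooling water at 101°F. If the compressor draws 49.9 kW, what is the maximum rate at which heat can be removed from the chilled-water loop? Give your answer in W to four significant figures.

In absolute terms T_C = 281.25 K and T_H = 311.48 K, so ΔT = 30.23 K.
COP_Carnot = T_C/ΔT = 281.25/30.23 = 9.303.
Q̇_max = COP_Carnot × Ẇ = 9.303 × 49.90 kW = 464.2 kW = 464200 W.

464200 W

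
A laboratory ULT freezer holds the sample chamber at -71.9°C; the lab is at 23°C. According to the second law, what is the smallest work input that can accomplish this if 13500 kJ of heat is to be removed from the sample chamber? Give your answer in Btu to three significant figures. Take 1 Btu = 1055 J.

In absolute terms T_C = 201.25 K and T_H = 296.15 K, so ΔT = 94.90 K.
The reversible limit is COP_R = T_C/ΔT = 2.121, so W_min = Q_C/COP = Q_C·ΔT/T_C.
W_min = 13500 × 94.90/201.25 = 6366 kJ = 6034 Btu.

6030 Btu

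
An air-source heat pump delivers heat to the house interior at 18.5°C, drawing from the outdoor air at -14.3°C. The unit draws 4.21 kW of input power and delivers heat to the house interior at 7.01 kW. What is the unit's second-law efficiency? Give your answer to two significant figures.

COP_actual = Q̇_H/Ẇ = 7.010/4.210 = 1.665.
In absolute terms T_C = 258.85 K and T_H = 291.65 K, so ΔT = 32.80 K.
COP_Carnot = T_H/ΔT = 291.65/32.80 = 8.892.
η_II = COP_actual/COP_Carnot = 1.665/8.892 = 0.1873.

0.19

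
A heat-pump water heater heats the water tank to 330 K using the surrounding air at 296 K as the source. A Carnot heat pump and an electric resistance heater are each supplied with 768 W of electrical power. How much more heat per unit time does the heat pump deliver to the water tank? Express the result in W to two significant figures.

The reservoir spacing is ΔT = 330 − 296 = 34.00 K.
COP_Carnot = T_H/ΔT = 330.00/34.00 = 9.706.
The heat pump delivers Q̇_H = COP × Ẇ = 7454 W; the resistance heater delivers Ẇ = 768.0 W.
Extra = (COP − 1)·Ẇ = 6686 W.

6700 W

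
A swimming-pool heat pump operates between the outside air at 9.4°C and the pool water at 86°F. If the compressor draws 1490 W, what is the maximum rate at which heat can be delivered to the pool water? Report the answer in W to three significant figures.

In absolute terms T_C = 282.55 K and T_H = 303.15 K, so ΔT = 20.60 K.
COP_Carnot = T_H/ΔT = 303.15/20.60 = 14.72.
Q̇_max = COP_Carnot × Ẇ = 14.72 × 1490 W = 21930 W.

21900 W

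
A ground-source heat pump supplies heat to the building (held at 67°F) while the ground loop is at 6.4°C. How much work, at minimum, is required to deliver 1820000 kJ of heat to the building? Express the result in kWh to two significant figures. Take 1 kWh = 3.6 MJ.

23 kWh

In absolute terms T_C = 279.55 K and T_H = 292.59 K, so ΔT = 13.04 K.
The reversible limit is COP_HP = T_H/ΔT = 22.43, so W_min = Q_H/COP = Q_H·ΔT/T_H.
W_min = 1820000 × 13.04/292.59 = 81140 kJ = 22.54 kWh.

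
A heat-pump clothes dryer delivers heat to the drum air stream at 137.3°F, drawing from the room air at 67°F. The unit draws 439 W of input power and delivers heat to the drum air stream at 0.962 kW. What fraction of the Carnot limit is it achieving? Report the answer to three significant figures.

0.258

Converting, Q̇_H = 0.9620 kW = 962.0 W, so COP_actual = Q̇_H/Ẇ = 962.0/439.0 = 2.191.
In absolute terms T_C = 292.59 K and T_H = 331.65 K, so ΔT = 39.06 K.
COP_Carnot = T_H/ΔT = 331.65/39.06 = 8.492.
η_II = COP_actual/COP_Carnot = 2.191/8.492 = 0.2581.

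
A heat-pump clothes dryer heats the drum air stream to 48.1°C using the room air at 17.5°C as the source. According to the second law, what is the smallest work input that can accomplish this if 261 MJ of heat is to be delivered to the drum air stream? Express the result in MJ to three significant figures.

In absolute terms T_C = 290.65 K and T_H = 321.25 K, so ΔT = 30.60 K.
The reversible limit is COP_HP = T_H/ΔT = 10.50, so W_min = Q_H/COP = Q_H·ΔT/T_H.
W_min = 261.0 × 30.60/321.25 = 24.86 MJ.

24.9 MJ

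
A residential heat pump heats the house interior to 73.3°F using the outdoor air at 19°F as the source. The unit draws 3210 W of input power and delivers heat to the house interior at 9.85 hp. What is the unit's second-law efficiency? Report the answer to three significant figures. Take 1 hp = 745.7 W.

0.233

Converting, Q̇_H = 9.850 hp = 7345 W, so COP_actual = Q̇_H/Ẇ = 7345/3210 = 2.288.
In absolute terms T_C = 265.93 K and T_H = 296.09 K, so ΔT = 30.17 K.
COP_Carnot = T_H/ΔT = 296.09/30.17 = 9.815.
η_II = COP_actual/COP_Carnot = 2.288/9.815 = 0.2331.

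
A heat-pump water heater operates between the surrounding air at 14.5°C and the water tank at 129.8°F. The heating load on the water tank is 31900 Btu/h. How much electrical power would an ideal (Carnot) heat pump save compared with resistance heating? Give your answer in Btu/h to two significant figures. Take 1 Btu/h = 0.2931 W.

28000 Btu/h

In absolute terms T_C = 287.65 K and T_H = 327.48 K, so ΔT = 39.83 K.
COP_Carnot = T_H/ΔT = 327.48/39.83 = 8.221.
Resistance heating needs Ẇ_res = Q̇_H = 31900 Btu/h; the reversible heat pump needs only Ẇ_hp = Q̇_H/COP = 3880 Btu/h.
Saving = 31900 − 3880 = 28020 Btu/h.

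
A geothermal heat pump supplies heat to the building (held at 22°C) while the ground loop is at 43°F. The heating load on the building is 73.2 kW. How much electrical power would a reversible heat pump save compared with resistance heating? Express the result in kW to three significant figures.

69.3 kW

In absolute terms T_C = 279.26 K and T_H = 295.15 K, so ΔT = 15.89 K.
COP_Carnot = T_H/ΔT = 295.15/15.89 = 18.58.
Resistance heating needs Ẇ_res = Q̇_H = 73.20 kW; the reversible heat pump needs only Ẇ_hp = Q̇_H/COP = 3.941 kW.
Saving = 73.20 − 3.941 = 69.26 kW.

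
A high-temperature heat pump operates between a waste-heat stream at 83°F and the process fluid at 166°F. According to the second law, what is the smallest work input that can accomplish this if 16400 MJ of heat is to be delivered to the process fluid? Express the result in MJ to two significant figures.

2200 MJ

In absolute terms T_C = 301.48 K and T_H = 347.59 K, so ΔT = 46.11 K.
The reversible limit is COP_HP = T_H/ΔT = 7.538, so W_min = Q_H/COP = Q_H·ΔT/T_H.
W_min = 16400 × 46.11/347.59 = 2176 MJ.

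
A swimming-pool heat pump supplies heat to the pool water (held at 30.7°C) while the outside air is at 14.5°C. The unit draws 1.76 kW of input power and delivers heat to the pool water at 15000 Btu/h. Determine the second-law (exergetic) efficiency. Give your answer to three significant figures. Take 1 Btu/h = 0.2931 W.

Converting, Q̇_H = 15000 Btu/h = 4.397 kW, so COP_actual = Q̇_H/Ẇ = 4.397/1.760 = 2.498.
In absolute terms T_C = 287.65 K and T_H = 303.85 K, so ΔT = 16.20 K.
COP_Carnot = T_H/ΔT = 303.85/16.20 = 18.76.
η_II = COP_actual/COP_Carnot = 2.498/18.76 = 0.1332.

0.133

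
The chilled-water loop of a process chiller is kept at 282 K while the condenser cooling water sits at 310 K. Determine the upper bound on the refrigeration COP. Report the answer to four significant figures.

10.07

The reservoir spacing is ΔT = 310 − 282 = 28.00 K.
For a reversible cycle, COP_Carnot = T_C/ΔT = 282.00/28.00 = 10.07.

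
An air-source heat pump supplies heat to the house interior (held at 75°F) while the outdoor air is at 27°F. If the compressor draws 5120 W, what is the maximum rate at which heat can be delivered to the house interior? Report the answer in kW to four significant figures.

57.03 kW

In absolute terms T_C = 270.37 K and T_H = 297.04 K, so ΔT = 26.67 K.
COP_Carnot = T_H/ΔT = 297.04/26.67 = 11.14.
Q̇_max = COP_Carnot × Ẇ = 11.14 × 5120 W = 57030 W = 57.03 kW.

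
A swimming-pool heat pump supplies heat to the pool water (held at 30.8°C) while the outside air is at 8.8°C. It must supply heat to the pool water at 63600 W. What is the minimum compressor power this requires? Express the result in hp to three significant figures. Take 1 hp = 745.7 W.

6.17 hp

In absolute terms T_C = 281.95 K and T_H = 303.95 K, so ΔT = 22.00 K.
COP_Carnot = T_H/ΔT = 303.95/22.00 = 13.82.
Ẇ_min = Q̇/COP_Carnot = 63600/13.82 = 4603 W = 6.173 hp.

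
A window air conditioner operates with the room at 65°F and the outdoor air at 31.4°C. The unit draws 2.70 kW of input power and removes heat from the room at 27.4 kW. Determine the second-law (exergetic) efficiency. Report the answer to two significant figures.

COP_actual = Q̇_C/Ẇ = 27.40/2.700 = 10.15.
In absolute terms T_C = 291.48 K and T_H = 304.55 K, so ΔT = 13.07 K.
COP_Carnot = T_C/ΔT = 291.48/13.07 = 22.31.
η_II = COP_actual/COP_Carnot = 10.15/22.31 = 0.4549.

0.45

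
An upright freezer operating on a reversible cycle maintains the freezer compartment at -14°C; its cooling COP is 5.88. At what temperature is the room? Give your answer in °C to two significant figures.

30 °C

COP_R = T_C/(T_H − T_C) gives T_H − T_C = T_C/COP.
With T_C = 259.15 K, T_H = 259.15 × (1 + 1/5.88) = 303.22 K.
Converting, 303.22 K = 30.07°C.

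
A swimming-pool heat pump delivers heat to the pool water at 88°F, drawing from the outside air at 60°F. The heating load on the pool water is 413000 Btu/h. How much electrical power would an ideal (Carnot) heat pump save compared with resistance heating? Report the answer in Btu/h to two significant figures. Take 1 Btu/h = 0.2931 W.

390000 Btu/h

In absolute terms T_C = 288.71 K and T_H = 304.26 K, so ΔT = 15.56 K.
COP_Carnot = T_H/ΔT = 304.26/15.56 = 19.56.
Resistance heating needs Ẇ_res = Q̇_H = 413000 Btu/h; the reversible heat pump needs only Ẇ_hp = Q̇_H/COP = 21110 Btu/h.
Saving = 413000 − 21110 = 391900 Btu/h.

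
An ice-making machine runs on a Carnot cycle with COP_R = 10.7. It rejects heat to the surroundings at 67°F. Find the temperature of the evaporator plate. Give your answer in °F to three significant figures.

22.0 °F

For a Carnot refrigerator COP_R = T_C/(T_H − T_C), so T_C = COP·T_H/(1 + COP).
With T_H = 292.59 K, T_C = 10.7 × 292.59/11.70 = 267.59 K.
Converting, 267.59 K = 21.99°F.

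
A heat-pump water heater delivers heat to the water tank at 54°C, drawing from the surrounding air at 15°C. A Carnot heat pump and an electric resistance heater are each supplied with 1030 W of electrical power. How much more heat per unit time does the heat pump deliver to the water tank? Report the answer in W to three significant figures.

7610 W

In absolute terms T_C = 288.15 K and T_H = 327.15 K, so ΔT = 39.00 K.
COP_Carnot = T_H/ΔT = 327.15/39.00 = 8.388.
The heat pump delivers Q̇_H = COP × Ẇ = 8640 W; the resistance heater delivers Ẇ = 1030 W.
Extra = (COP − 1)·Ẇ = 7610 W.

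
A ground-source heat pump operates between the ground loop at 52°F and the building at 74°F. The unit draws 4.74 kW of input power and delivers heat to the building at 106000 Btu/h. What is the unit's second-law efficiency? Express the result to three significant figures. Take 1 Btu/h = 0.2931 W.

0.270

Converting, Q̇_H = 106000 Btu/h = 31.07 kW, so COP_actual = Q̇_H/Ẇ = 31.07/4.740 = 6.555.
In absolute terms T_C = 284.26 K and T_H = 296.48 K, so ΔT = 12.22 K.
COP_Carnot = T_H/ΔT = 296.48/12.22 = 24.26.
η_II = COP_actual/COP_Carnot = 6.555/24.26 = 0.2702.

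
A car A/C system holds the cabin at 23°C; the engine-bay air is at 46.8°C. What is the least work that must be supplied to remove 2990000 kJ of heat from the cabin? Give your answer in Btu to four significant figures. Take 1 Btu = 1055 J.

In absolute terms T_C = 296.15 K and T_H = 319.95 K, so ΔT = 23.80 K.
The reversible limit is COP_R = T_C/ΔT = 12.44, so W_min = Q_C/COP = Q_C·ΔT/T_C.
W_min = 2990000 × 23.80/296.15 = 240300 kJ = 227800 Btu.

227800 Btu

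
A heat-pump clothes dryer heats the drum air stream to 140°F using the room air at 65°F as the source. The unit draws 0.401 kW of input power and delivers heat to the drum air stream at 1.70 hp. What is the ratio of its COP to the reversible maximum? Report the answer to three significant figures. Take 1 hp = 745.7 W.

Converting, Q̇_H = 1.700 hp = 1.268 kW, so COP_actual = Q̇_H/Ẇ = 1.268/0.4010 = 3.161.
In absolute terms T_C = 291.48 K and T_H = 333.15 K, so ΔT = 41.67 K.
COP_Carnot = T_H/ΔT = 333.15/41.67 = 7.996.
η_II = COP_actual/COP_Carnot = 3.161/7.996 = 0.3954.

0.395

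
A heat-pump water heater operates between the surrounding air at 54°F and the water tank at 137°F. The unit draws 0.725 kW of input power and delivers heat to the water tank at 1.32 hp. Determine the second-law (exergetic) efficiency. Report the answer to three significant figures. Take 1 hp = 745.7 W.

Converting, Q̇_H = 1.320 hp = 0.9843 kW, so COP_actual = Q̇_H/Ẇ = 0.9843/0.7250 = 1.358.
In absolute terms T_C = 285.37 K and T_H = 331.48 K, so ΔT = 46.11 K.
COP_Carnot = T_H/ΔT = 331.48/46.11 = 7.189.
η_II = COP_actual/COP_Carnot = 1.358/7.189 = 0.1889.

0.189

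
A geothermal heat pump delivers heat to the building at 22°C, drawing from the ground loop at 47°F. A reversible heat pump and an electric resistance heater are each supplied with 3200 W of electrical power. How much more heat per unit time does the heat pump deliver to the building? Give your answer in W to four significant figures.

In absolute terms T_C = 281.48 K and T_H = 295.15 K, so ΔT = 13.67 K.
COP_Carnot = T_H/ΔT = 295.15/13.67 = 21.60.
The heat pump delivers Q̇_H = COP × Ẇ = 69110 W; the resistance heater delivers Ẇ = 3200 W.
Extra = (COP − 1)·Ẇ = 65910 W.

65910 W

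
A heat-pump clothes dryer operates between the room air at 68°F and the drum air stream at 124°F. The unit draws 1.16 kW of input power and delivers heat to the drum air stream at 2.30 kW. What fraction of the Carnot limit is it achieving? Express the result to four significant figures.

0.1902

COP_actual = Q̇_H/Ẇ = 2.300/1.160 = 1.983.
In absolute terms T_C = 293.15 K and T_H = 324.26 K, so ΔT = 31.11 K.
COP_Carnot = T_H/ΔT = 324.26/31.11 = 10.42.
η_II = COP_actual/COP_Carnot = 1.983/10.42 = 0.1902.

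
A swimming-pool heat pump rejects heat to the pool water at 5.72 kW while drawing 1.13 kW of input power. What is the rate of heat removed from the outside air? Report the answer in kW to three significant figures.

4.59 kW

For a cyclic device the first law requires Q̇_H = Q̇_C + Ẇ.
Q̇_C = Q̇_H − Ẇ = 4.590 kW.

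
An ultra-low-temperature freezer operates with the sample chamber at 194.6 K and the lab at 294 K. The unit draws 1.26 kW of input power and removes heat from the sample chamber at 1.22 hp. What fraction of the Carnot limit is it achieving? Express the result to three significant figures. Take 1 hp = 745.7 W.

Converting, Q̇_C = 1.220 hp = 0.9098 kW, so COP_actual = Q̇_C/Ẇ = 0.9098/1.260 = 0.7220.
The reservoir spacing is ΔT = 294 − 194.6 = 99.40 K.
COP_Carnot = T_C/ΔT = 194.60/99.40 = 1.958.
η_II = COP_actual/COP_Carnot = 0.7220/1.958 = 0.3688.

0.369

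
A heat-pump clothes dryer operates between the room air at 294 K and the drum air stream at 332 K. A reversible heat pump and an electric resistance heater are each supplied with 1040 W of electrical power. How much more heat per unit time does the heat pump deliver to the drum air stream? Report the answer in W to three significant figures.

8050 W

The reservoir spacing is ΔT = 332 − 294 = 38.00 K.
COP_Carnot = T_H/ΔT = 332.00/38.00 = 8.737.
The heat pump delivers Q̇_H = COP × Ẇ = 9086 W; the resistance heater delivers Ẇ = 1040 W.
Extra = (COP − 1)·Ẇ = 8046 W.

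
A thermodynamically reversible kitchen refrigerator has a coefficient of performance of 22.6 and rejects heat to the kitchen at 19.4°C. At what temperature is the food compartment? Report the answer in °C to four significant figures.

For a Carnot refrigerator COP_R = T_C/(T_H − T_C), so T_C = COP·T_H/(1 + COP).
With T_H = 292.55 K, T_C = 22.6 × 292.55/23.60 = 280.15 K.
Converting, 280.15 K = 7.00°C.

7.004 °C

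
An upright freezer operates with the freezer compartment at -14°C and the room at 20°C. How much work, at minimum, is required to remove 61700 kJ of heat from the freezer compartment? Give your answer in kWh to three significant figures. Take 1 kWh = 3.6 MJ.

In absolute terms T_C = 259.15 K and T_H = 293.15 K, so ΔT = 34.00 K.
The reversible limit is COP_R = T_C/ΔT = 7.622, so W_min = Q_C/COP = Q_C·ΔT/T_C.
W_min = 61700 × 34.00/259.15 = 8095 kJ = 2.249 kWh.

2.25 kWh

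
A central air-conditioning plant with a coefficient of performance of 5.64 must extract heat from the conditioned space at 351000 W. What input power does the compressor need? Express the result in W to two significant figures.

Ẇ = Q̇_C/COP = 351000/5.64 = 62230 W.

62000 W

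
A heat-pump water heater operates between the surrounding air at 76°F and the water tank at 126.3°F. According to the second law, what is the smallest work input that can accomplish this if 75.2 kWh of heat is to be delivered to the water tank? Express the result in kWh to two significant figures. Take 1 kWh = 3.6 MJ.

In absolute terms T_C = 297.59 K and T_H = 325.54 K, so ΔT = 27.94 K.
The reversible limit is COP_HP = T_H/ΔT = 11.65, so W_min = Q_H/COP = Q_H·ΔT/T_H.
W_min = 75.20 × 27.94/325.54 = 6.455 kWh.

6.5 kWh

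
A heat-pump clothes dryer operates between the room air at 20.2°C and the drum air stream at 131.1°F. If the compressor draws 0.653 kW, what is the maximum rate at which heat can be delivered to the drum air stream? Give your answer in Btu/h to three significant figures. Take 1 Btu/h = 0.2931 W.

In absolute terms T_C = 293.35 K and T_H = 328.21 K, so ΔT = 34.86 K.
COP_Carnot = T_H/ΔT = 328.21/34.86 = 9.416.
Q̇_max = COP_Carnot × Ẇ = 9.416 × 0.6530 kW = 6.149 kW = 20980 Btu/h.

21000 Btu/h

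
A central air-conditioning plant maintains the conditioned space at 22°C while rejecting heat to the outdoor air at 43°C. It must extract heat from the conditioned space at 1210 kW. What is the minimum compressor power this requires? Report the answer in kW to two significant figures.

In absolute terms T_C = 295.15 K and T_H = 316.15 K, so ΔT = 21.00 K.
COP_Carnot = T_C/ΔT = 295.15/21.00 = 14.05.
Ẇ_min = Q̇/COP_Carnot = 1210/14.05 = 86.09 kW.

86 kW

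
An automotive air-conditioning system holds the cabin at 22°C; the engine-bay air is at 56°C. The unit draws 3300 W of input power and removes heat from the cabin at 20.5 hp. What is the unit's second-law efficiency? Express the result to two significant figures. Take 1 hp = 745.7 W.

Converting, Q̇_C = 20.50 hp = 15290 W, so COP_actual = Q̇_C/Ẇ = 15290/3300 = 4.632.
In absolute terms T_C = 295.15 K and T_H = 329.15 K, so ΔT = 34.00 K.
COP_Carnot = T_C/ΔT = 295.15/34.00 = 8.681.
η_II = COP_actual/COP_Carnot = 4.632/8.681 = 0.5336.

0.53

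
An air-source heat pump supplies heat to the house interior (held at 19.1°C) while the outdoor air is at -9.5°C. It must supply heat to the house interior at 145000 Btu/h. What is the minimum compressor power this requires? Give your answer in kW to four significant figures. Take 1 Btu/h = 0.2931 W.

4.159 kW

In absolute terms T_C = 263.65 K and T_H = 292.25 K, so ΔT = 28.60 K.
COP_Carnot = T_H/ΔT = 292.25/28.60 = 10.22.
Ẇ_min = Q̇/COP_Carnot = 145000/10.22 = 14190 Btu/h = 4.159 kW.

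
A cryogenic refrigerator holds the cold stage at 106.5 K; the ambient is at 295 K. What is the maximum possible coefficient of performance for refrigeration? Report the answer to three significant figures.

0.565

The reservoir spacing is ΔT = 295 − 106.5 = 188.5 K.
For a reversible cycle, COP_Carnot = T_C/ΔT = 106.50/188.5 = 0.5650.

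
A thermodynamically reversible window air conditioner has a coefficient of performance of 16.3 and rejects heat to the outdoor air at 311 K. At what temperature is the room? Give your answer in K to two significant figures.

290 K

For a Carnot refrigerator COP_R = T_C/(T_H − T_C), so T_C = COP·T_H/(1 + COP).
With T_H = 311.00 K, T_C = 16.3 × 311.00/17.30 = 293.02 K.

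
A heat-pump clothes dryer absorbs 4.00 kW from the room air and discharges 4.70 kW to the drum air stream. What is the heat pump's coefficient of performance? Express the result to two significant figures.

The first law gives Q̇_H = Q̇_C + Ẇ, so the three rates are Q̇_C = 4.000, Q̇_H = 4.700, Ẇ = 0.7000 kW.
COP_HP = Q̇_H/Ẇ = 4.700/0.7000 = 6.714.

6.7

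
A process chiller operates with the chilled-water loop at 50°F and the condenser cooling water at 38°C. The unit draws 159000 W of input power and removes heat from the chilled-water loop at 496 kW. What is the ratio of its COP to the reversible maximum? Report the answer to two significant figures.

0.31

Converting, Q̇_C = 496.0 kW = 496000 W, so COP_actual = Q̇_C/Ẇ = 496000/159000 = 3.119.
In absolute terms T_C = 283.15 K and T_H = 311.15 K, so ΔT = 28.00 K.
COP_Carnot = T_C/ΔT = 283.15/28.00 = 10.11.
η_II = COP_actual/COP_Carnot = 3.119/10.11 = 0.3085.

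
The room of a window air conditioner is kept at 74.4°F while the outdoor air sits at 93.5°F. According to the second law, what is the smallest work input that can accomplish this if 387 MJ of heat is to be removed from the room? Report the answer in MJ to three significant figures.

13.8 MJ

In absolute terms T_C = 296.71 K and T_H = 307.32 K, so ΔT = 10.61 K.
The reversible limit is COP_R = T_C/ΔT = 27.96, so W_min = Q_C/COP = Q_C·ΔT/T_C.
W_min = 387.0 × 10.61/296.71 = 13.84 MJ.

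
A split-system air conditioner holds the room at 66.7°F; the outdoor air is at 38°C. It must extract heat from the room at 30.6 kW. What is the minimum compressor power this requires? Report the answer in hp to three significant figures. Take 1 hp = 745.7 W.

In absolute terms T_C = 292.43 K and T_H = 311.15 K, so ΔT = 18.72 K.
COP_Carnot = T_C/ΔT = 292.43/18.72 = 15.62.
Ẇ_min = Q̇/COP_Carnot = 30.60/15.62 = 1.959 kW = 2.627 hp.

2.63 hp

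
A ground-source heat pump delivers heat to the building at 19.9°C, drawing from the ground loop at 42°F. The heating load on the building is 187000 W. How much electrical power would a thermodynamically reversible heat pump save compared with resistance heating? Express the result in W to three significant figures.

In absolute terms T_C = 278.71 K and T_H = 293.05 K, so ΔT = 14.34 K.
COP_Carnot = T_H/ΔT = 293.05/14.34 = 20.43.
Resistance heating needs Ẇ_res = Q̇_H = 187000 W; the reversible heat pump needs only Ẇ_hp = Q̇_H/COP = 9153 W.
Saving = 187000 − 9153 = 177800 W.

178000 W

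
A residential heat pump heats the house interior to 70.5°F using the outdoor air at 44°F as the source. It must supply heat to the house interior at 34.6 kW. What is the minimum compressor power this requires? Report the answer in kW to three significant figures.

1.73 kW

In absolute terms T_C = 279.82 K and T_H = 294.54 K, so ΔT = 14.72 K.
COP_Carnot = T_H/ΔT = 294.54/14.72 = 20.01.
Ẇ_min = Q̇/COP_Carnot = 34.60/20.01 = 1.729 kW.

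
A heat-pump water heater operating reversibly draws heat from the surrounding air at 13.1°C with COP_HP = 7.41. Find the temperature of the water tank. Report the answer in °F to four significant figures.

COP_HP = T_H/(T_H − T_C) rearranges to T_H = COP·T_C/(COP − 1).
With T_C = 286.25 K, T_H = 7.41 × 286.25/6.410 = 330.91 K.
Converting, 330.91 K = 135.96°F.

136.0 °F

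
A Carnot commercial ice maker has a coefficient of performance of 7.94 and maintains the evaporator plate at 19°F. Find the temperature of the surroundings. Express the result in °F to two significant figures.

COP_R = T_C/(T_H − T_C) gives T_H − T_C = T_C/COP.
With T_C = 265.93 K, T_H = 265.93 × (1 + 1/7.94) = 299.42 K.
Converting, 299.42 K = 79.29°F.

79 °F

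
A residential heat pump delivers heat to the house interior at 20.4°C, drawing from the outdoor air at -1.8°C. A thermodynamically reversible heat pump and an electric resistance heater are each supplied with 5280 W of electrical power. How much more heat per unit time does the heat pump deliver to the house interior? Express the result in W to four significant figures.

In absolute terms T_C = 271.35 K and T_H = 293.55 K, so ΔT = 22.20 K.
COP_Carnot = T_H/ΔT = 293.55/22.20 = 13.22.
The heat pump delivers Q̇_H = COP × Ẇ = 69820 W; the resistance heater delivers Ẇ = 5280 W.
Extra = (COP − 1)·Ẇ = 64540 W.

64540 W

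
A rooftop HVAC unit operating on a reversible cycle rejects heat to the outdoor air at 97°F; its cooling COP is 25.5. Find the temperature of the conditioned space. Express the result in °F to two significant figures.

For a Carnot refrigerator COP_R = T_C/(T_H − T_C), so T_C = COP·T_H/(1 + COP).
With T_H = 309.26 K, T_C = 25.5 × 309.26/26.50 = 297.59 K.
Converting, 297.59 K = 75.99°F.

76 °F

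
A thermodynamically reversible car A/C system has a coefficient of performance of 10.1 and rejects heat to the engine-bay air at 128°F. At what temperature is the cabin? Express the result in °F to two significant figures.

75 °F

For a Carnot refrigerator COP_R = T_C/(T_H − T_C), so T_C = COP·T_H/(1 + COP).
With T_H = 326.48 K, T_C = 10.1 × 326.48/11.10 = 297.07 K.
Converting, 297.07 K = 75.06°F.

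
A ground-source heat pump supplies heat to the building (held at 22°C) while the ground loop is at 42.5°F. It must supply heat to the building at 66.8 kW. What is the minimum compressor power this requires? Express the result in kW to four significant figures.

In absolute terms T_C = 278.98 K and T_H = 295.15 K, so ΔT = 16.17 K.
COP_Carnot = T_H/ΔT = 295.15/16.17 = 18.26.
Ẇ_min = Q̇/COP_Carnot = 66.80/18.26 = 3.659 kW.

3.659 kW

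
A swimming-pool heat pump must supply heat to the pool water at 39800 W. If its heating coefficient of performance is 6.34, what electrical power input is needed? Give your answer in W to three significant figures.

Ẇ = Q̇_H/COP_HP = 39800/6.34 = 6278 W.

6280 W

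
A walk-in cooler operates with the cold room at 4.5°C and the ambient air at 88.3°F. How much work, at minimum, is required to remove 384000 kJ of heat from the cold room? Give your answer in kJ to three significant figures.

37000 kJ

In absolute terms T_C = 277.65 K and T_H = 304.43 K, so ΔT = 26.78 K.
The reversible limit is COP_R = T_C/ΔT = 10.37, so W_min = Q_C/COP = Q_C·ΔT/T_C.
W_min = 384000 × 26.78/277.65 = 37030 kJ.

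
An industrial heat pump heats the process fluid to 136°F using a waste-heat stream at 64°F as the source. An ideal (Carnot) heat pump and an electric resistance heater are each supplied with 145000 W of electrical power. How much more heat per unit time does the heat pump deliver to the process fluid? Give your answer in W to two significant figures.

1100000 W

In absolute terms T_C = 290.93 K and T_H = 330.93 K, so ΔT = 40.00 K.
COP_Carnot = T_H/ΔT = 330.93/40.00 = 8.273.
The heat pump delivers Q̇_H = COP × Ẇ = 1200000 W; the resistance heater delivers Ẇ = 145000 W.
Extra = (COP − 1)·Ẇ = 1055000 W.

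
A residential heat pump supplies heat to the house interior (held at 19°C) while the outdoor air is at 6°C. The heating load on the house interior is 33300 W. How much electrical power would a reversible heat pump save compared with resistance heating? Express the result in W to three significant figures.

31800 W

In absolute terms T_C = 279.15 K and T_H = 292.15 K, so ΔT = 13.00 K.
COP_Carnot = T_H/ΔT = 292.15/13.00 = 22.47.
Resistance heating needs Ẇ_res = Q̇_H = 33300 W; the reversible heat pump needs only Ẇ_hp = Q̇_H/COP = 1482 W.
Saving = 33300 − 1482 = 31820 W.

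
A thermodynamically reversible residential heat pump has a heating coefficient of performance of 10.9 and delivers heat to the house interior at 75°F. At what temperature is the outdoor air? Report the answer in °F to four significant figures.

25.95 °F

COP_HP = T_H/(T_H − T_C) gives T_H − T_C = T_H/COP.
With T_H = 297.04 K, T_C = 297.04 × (1 − 1/10.9) = 269.79 K.
Converting, 269.79 K = 25.95°F.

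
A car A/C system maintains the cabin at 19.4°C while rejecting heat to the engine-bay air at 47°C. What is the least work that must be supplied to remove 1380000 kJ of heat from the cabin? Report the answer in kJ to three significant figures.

130000 kJ

In absolute terms T_C = 292.55 K and T_H = 320.15 K, so ΔT = 27.60 K.
The reversible limit is COP_R = T_C/ΔT = 10.60, so W_min = Q_C/COP = Q_C·ΔT/T_C.
W_min = 1380000 × 27.60/292.55 = 130200 kJ.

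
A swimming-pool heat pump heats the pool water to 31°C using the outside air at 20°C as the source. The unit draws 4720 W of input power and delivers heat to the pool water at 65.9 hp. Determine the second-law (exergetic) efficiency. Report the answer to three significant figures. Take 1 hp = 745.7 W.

Converting, Q̇_H = 65.90 hp = 49140 W, so COP_actual = Q̇_H/Ẇ = 49140/4720 = 10.41.
In absolute terms T_C = 293.15 K and T_H = 304.15 K, so ΔT = 11.00 K.
COP_Carnot = T_H/ΔT = 304.15/11.00 = 27.65.
η_II = COP_actual/COP_Carnot = 10.41/27.65 = 0.3765.

0.377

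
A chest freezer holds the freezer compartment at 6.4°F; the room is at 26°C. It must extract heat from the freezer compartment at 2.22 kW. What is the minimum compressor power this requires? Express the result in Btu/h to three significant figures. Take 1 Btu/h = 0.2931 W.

1180 Btu/h

In absolute terms T_C = 258.93 K and T_H = 299.15 K, so ΔT = 40.22 K.
COP_Carnot = T_C/ΔT = 258.93/40.22 = 6.437.
Ẇ_min = Q̇/COP_Carnot = 2.220/6.437 = 0.3449 kW = 1177 Btu/h.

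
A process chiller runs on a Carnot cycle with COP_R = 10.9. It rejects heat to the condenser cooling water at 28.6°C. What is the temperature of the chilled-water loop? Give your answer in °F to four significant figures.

For a Carnot refrigerator COP_R = T_C/(T_H − T_C), so T_C = COP·T_H/(1 + COP).
With T_H = 301.75 K, T_C = 10.9 × 301.75/11.90 = 276.39 K.
Converting, 276.39 K = 37.84°F.

37.84 °F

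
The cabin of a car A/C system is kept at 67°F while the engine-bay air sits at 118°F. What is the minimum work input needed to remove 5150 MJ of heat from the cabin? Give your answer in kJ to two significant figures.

500000 kJ

In absolute terms T_C = 292.59 K and T_H = 320.93 K, so ΔT = 28.33 K.
The reversible limit is COP_R = T_C/ΔT = 10.33, so W_min = Q_C/COP = Q_C·ΔT/T_C.
W_min = 5150 × 28.33/292.59 = 498.7 MJ = 498700 kJ.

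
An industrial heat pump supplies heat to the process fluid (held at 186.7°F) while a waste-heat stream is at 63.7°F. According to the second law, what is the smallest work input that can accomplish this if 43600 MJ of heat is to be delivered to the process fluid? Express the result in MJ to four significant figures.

8297 MJ

In absolute terms T_C = 290.76 K and T_H = 359.09 K, so ΔT = 68.33 K.
The reversible limit is COP_HP = T_H/ΔT = 5.255, so W_min = Q_H/COP = Q_H·ΔT/T_H.
W_min = 43600 × 68.33/359.09 = 8297 MJ.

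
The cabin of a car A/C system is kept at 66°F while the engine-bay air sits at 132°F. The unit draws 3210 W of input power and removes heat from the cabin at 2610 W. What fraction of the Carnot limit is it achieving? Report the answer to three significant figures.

COP_actual = Q̇_C/Ẇ = 2610/3210 = 0.8131.
In absolute terms T_C = 292.04 K and T_H = 328.71 K, so ΔT = 36.67 K.
COP_Carnot = T_C/ΔT = 292.04/36.67 = 7.965.
η_II = COP_actual/COP_Carnot = 0.8131/7.965 = 0.1021.

0.102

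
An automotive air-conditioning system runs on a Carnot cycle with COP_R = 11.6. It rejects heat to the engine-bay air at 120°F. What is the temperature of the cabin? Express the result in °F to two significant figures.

For a Carnot refrigerator COP_R = T_C/(T_H − T_C), so T_C = COP·T_H/(1 + COP).
With T_H = 322.04 K, T_C = 11.6 × 322.04/12.60 = 296.48 K.
Converting, 296.48 K = 73.99°F.

74 °F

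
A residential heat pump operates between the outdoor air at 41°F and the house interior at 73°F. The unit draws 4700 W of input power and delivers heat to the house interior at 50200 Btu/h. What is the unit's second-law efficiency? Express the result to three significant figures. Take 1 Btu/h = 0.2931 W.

Converting, Q̇_H = 50200 Btu/h = 14710 W, so COP_actual = Q̇_H/Ẇ = 14710/4700 = 3.131.
In absolute terms T_C = 278.15 K and T_H = 295.93 K, so ΔT = 17.78 K.
COP_Carnot = T_H/ΔT = 295.93/17.78 = 16.65.
η_II = COP_actual/COP_Carnot = 3.131/16.65 = 0.1881.

0.188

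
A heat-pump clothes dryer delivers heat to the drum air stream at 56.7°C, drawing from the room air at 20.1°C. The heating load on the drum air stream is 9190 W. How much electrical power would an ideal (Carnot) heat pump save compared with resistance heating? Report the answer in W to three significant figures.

In absolute terms T_C = 293.25 K and T_H = 329.85 K, so ΔT = 36.60 K.
COP_Carnot = T_H/ΔT = 329.85/36.60 = 9.012.
Resistance heating needs Ẇ_res = Q̇_H = 9190 W; the reversible heat pump needs only Ẇ_hp = Q̇_H/COP = 1020 W.
Saving = 9190 − 1020 = 8170 W.

8170 W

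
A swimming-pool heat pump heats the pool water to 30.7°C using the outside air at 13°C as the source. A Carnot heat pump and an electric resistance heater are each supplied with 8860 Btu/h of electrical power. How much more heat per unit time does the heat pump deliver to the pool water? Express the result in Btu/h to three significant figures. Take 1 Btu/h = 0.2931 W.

In absolute terms T_C = 286.15 K and T_H = 303.85 K, so ΔT = 17.70 K.
COP_Carnot = T_H/ΔT = 303.85/17.70 = 17.17.
The heat pump delivers Q̇_H = COP × Ẇ = 152100 Btu/h; the resistance heater delivers Ẇ = 8860 Btu/h.
Extra = (COP − 1)·Ẇ = 143200 Btu/h.

143000 Btu/h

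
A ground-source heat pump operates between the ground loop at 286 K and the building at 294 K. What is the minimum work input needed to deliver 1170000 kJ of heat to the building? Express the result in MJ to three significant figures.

The reservoir spacing is ΔT = 294 − 286 = 8.000 K.
The reversible limit is COP_HP = T_H/ΔT = 36.75, so W_min = Q_H/COP = Q_H·ΔT/T_H.
W_min = 1170000 × 8.000/294.00 = 31840 kJ = 31.84 MJ.

31.8 MJ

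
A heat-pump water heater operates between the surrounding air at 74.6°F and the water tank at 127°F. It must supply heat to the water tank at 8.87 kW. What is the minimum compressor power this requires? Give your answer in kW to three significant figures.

In absolute terms T_C = 296.82 K and T_H = 325.93 K, so ΔT = 29.11 K.
COP_Carnot = T_H/ΔT = 325.93/29.11 = 11.20.
Ẇ_min = Q̇/COP_Carnot = 8.870/11.20 = 0.7922 kW.

0.792 kW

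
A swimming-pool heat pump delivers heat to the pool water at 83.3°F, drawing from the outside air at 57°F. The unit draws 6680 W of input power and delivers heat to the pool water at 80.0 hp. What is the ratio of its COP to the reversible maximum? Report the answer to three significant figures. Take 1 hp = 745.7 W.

Converting, Q̇_H = 80.00 hp = 59660 W, so COP_actual = Q̇_H/Ẇ = 59660/6680 = 8.931.
In absolute terms T_C = 287.04 K and T_H = 301.65 K, so ΔT = 14.61 K.
COP_Carnot = T_H/ΔT = 301.65/14.61 = 20.65.
η_II = COP_actual/COP_Carnot = 8.931/20.65 = 0.4326.

0.433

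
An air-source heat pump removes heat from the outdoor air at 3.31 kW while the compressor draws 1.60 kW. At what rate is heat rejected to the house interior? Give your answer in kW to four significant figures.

For a cyclic device the first law requires Q̇_H = Q̇_C + Ẇ.
Q̇_H = Q̇_C + Ẇ = 4.910 kW.

4.910 kW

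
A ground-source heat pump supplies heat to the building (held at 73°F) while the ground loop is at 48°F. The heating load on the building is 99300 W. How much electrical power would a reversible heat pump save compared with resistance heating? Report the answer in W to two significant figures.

In absolute terms T_C = 282.04 K and T_H = 295.93 K, so ΔT = 13.89 K.
COP_Carnot = T_H/ΔT = 295.93/13.89 = 21.31.
Resistance heating needs Ẇ_res = Q̇_H = 99300 W; the reversible heat pump needs only Ẇ_hp = Q̇_H/COP = 4660 W.
Saving = 99300 − 4660 = 94640 W.

95000 W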